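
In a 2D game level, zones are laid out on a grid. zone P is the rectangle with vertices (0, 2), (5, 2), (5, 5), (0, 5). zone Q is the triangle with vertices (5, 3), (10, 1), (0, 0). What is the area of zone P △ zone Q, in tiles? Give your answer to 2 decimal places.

25.83

|zone P| = 15, |zone Q| = 12.5, |zone P∩zone Q| = 0.8333.
|zone P △ zone Q| = |zone P| + |zone Q| − 2·|zone P∩zone Q| = 15 + 12.5 − 1.6667 = 25.83.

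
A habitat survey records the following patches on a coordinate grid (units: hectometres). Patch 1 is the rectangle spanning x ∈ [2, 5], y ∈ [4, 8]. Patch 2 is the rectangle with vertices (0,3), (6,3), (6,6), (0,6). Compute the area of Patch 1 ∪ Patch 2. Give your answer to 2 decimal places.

By inclusion–exclusion:
Individual areas: |Patch 1| = 12, |Patch 2| = 18.
|Patch 1∩Patch 2|: x∈[2,5], y∈[4,6] → 3·2 = 6.
|Patch 1 ∪ Patch 2| = 30 − 6 = 24.00.

24.00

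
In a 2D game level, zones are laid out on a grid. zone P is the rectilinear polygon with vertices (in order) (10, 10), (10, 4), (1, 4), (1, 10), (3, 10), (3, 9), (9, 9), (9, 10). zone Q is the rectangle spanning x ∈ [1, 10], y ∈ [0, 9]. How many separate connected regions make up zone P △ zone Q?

zone P △ zone Q splits into 3 disjoint pieces (area 1, area 36, area 2).

3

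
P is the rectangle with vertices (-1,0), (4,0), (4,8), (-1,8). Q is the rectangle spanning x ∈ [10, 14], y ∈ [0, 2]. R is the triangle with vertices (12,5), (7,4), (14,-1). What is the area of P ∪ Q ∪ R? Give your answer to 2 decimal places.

59.75

By inclusion–exclusion:
Individual areas: |P| = 40, |Q| = 8, |R| = 16.
|P∩Q| = 0 (no overlap).
|P∩R| = 0.
|Q∩R| = 4.2524.
|P∩Q∩R| = 0.
|P ∪ Q ∪ R| = 64 − 4.2524 + 0 = 59.75.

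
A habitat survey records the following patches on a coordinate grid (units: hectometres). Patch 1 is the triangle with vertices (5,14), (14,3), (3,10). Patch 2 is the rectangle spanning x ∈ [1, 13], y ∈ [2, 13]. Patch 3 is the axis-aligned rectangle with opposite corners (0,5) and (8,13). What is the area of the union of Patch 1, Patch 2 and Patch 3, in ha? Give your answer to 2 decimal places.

By inclusion–exclusion:
Individual areas: |Patch 1| = 29, |Patch 2| = 132, |Patch 3| = 64.
|Patch 1∩Patch 2| = 28.048.
|Patch 1∩Patch 3| = 17.7955.
|Patch 2∩Patch 3|: x∈[1,8], y∈[5,13] → 7·8 = 56.
|Patch 1∩Patch 2∩Patch 3| = 17.7955.
|Patch 1 ∪ Patch 2 ∪ Patch 3| = 225 − 101.8434 + 17.7955 = 140.95.

140.95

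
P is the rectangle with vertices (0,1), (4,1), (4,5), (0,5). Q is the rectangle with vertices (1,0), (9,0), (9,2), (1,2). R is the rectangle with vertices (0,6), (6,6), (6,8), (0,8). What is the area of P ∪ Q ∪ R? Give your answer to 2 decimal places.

41.00

By inclusion–exclusion:
Individual areas: |P| = 16, |Q| = 16, |R| = 12.
|P∩Q|: x∈[1,4], y∈[1,2] → 3·1 = 3.
|P∩R| = 0 (no overlap).
|Q∩R| = 0 (no overlap).
|P∩Q∩R| = 0.
|P ∪ Q ∪ R| = 44 − 3 + 0 = 41.00.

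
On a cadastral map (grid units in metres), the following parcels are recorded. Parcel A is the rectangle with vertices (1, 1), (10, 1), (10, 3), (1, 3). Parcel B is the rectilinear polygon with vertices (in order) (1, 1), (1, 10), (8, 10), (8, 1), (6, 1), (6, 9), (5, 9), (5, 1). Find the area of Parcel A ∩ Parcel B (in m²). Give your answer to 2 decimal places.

12.00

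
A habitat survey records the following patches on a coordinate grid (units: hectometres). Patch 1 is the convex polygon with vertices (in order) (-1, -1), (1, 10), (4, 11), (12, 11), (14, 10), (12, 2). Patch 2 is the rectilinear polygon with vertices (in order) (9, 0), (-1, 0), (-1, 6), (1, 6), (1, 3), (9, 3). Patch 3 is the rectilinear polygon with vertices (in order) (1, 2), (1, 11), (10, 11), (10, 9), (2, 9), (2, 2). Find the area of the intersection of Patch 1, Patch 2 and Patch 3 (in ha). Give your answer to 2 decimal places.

1.00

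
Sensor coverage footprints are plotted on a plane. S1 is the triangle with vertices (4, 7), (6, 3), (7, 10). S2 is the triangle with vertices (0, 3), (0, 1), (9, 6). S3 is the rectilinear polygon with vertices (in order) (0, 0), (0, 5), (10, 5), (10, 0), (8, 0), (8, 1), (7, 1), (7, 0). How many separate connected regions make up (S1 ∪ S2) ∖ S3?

1

(S1 ∪ S2) ∖ S3 is a single connected region.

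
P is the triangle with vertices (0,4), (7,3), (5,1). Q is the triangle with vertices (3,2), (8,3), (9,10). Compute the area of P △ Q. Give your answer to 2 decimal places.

|P| = 8, |Q| = 17, |P∩Q| = 2.6668.
|P △ Q| = |P| + |Q| − 2·|P∩Q| = 8 + 17 − 5.3336 = 19.67.

19.67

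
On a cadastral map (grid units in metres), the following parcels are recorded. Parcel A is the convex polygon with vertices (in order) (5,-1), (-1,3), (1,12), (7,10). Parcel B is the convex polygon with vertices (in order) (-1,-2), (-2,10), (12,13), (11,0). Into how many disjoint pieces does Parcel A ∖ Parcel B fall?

1

Parcel A ∖ Parcel B is a single connected region.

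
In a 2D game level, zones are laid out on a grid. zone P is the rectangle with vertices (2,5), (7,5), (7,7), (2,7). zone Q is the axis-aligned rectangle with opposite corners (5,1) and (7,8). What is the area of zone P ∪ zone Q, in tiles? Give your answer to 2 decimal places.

By inclusion–exclusion:
Individual areas: |zone P| = 10, |zone Q| = 14.
|zone P∩zone Q|: x∈[5,7], y∈[5,7] → 2·2 = 4.
|zone P ∪ zone Q| = 24 − 4 = 20.00.

20.00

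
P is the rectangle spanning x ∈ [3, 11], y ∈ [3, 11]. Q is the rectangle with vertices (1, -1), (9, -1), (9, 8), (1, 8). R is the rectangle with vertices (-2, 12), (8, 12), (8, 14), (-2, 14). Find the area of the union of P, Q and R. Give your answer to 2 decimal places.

By inclusion–exclusion:
Individual areas: |P| = 64, |Q| = 72, |R| = 20.
|P∩Q|: x∈[3,9], y∈[3,8] → 6·5 = 30.
|P∩R| = 0 (no overlap).
|Q∩R| = 0 (no overlap).
|P∩Q∩R| = 0.
|P ∪ Q ∪ R| = 156 − 30 + 0 = 126.00.

126.00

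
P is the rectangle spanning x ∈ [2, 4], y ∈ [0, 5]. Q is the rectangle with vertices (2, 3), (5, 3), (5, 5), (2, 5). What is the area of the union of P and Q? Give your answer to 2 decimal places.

12.00

By inclusion–exclusion:
Individual areas: |P| = 10, |Q| = 6.
|P∩Q|: x∈[2,4], y∈[3,5] → 2·2 = 4.
|P ∪ Q| = 16 − 4 = 12.00.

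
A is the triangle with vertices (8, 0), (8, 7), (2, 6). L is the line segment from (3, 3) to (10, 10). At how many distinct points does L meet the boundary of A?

The segment meets the boundary at (6.8,6.8), (4,4).

2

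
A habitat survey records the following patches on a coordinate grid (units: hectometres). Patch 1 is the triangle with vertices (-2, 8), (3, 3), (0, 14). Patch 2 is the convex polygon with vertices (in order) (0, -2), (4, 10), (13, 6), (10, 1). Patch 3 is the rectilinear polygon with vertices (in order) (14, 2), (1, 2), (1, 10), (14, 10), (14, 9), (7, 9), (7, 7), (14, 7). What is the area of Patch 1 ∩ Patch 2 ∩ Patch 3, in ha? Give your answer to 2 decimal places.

The intersection is the polygon with vertices (2,4), (2.4,5.2), (3,3).
By the shoelace formula its area is 0.80.

0.80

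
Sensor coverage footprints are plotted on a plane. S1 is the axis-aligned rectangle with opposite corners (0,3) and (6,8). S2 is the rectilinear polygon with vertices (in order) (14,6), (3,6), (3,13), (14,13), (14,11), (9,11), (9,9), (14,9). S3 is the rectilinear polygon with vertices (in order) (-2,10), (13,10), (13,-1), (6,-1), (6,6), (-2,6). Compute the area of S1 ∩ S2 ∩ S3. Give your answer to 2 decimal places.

6.00

The intersection is the polygon with vertices (6,6), (3,6), (3,8), (6,8).
By the shoelace formula its area is 6.00.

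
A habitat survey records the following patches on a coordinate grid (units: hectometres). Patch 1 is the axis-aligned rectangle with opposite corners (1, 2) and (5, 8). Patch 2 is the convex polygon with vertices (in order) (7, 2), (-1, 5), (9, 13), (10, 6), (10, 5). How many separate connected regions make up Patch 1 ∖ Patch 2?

2

Patch 1 ∖ Patch 2 splits into 2 disjoint pieces (area 6, area 1.225).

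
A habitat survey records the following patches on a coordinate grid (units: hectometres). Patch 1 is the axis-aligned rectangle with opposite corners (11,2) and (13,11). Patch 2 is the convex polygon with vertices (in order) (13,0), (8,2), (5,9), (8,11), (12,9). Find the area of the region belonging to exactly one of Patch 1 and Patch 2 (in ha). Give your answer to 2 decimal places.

51.06

|Patch 1| = 18, |Patch 2| = 53, |Patch 1∩Patch 2| = 9.9722.
|Patch 1 △ Patch 2| = |Patch 1| + |Patch 2| − 2·|Patch 1∩Patch 2| = 18 + 53 − 19.9444 = 51.06.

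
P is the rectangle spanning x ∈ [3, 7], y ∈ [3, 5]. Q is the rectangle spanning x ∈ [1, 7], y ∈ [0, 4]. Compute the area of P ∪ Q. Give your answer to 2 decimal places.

By inclusion–exclusion:
Individual areas: |P| = 8, |Q| = 24.
|P∩Q|: x∈[3,7], y∈[3,4] → 4·1 = 4.
|P ∪ Q| = 32 − 4 = 28.00.

28.00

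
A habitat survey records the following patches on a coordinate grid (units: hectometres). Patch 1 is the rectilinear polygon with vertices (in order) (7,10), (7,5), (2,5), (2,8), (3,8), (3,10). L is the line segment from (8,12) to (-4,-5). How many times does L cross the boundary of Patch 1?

2

The segment meets the boundary at (3.059,5), (6.588,10).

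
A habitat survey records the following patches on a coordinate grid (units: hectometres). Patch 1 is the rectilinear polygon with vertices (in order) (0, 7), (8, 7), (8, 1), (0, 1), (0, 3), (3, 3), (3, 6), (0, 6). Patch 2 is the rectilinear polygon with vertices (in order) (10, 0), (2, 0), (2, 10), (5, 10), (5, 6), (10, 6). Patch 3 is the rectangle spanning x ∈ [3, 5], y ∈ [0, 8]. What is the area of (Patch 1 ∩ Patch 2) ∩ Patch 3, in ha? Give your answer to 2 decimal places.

12.00

The region (Patch 1 ∩ Patch 2) ∩ Patch 3 is the polygon with vertices (5,6), (5,1), (3,1), (3,3), (3,6), (3,7), (5,7).
By the shoelace formula its area is 12.00.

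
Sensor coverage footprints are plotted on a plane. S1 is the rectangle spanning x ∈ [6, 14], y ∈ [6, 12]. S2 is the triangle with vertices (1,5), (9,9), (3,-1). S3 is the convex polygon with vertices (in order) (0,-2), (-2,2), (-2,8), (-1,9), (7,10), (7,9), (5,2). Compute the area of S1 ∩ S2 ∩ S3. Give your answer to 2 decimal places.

The intersection is the polygon with vertices (6,7.5), (6.667,7.833), (6.143,6), (6,6).
By the shoelace formula its area is 0.63.

0.63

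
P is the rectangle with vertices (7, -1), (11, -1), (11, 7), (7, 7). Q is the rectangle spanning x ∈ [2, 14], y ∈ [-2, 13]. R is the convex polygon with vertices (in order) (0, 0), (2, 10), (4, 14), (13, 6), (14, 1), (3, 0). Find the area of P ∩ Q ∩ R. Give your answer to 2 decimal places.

25.82

The intersection is the polygon with vertices (7,7), (11,7), (11,0.727), (7,0.364).
By the shoelace formula its area is 25.82.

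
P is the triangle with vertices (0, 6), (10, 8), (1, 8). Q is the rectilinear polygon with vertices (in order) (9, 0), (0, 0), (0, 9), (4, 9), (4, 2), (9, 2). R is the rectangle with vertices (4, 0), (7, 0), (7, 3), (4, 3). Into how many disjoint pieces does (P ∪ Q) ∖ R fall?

2

(P ∪ Q) ∖ R splits into 2 disjoint pieces (area 39.6, area 4).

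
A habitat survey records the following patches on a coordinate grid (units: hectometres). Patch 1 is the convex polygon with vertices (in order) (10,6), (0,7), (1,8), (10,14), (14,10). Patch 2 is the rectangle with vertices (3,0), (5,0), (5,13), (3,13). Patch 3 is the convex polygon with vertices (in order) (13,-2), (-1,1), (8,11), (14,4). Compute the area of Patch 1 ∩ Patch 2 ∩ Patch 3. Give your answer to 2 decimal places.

0.56

The intersection is the polygon with vertices (5,6.5), (4.037,6.596), (5,7.667).
By the shoelace formula its area is 0.56.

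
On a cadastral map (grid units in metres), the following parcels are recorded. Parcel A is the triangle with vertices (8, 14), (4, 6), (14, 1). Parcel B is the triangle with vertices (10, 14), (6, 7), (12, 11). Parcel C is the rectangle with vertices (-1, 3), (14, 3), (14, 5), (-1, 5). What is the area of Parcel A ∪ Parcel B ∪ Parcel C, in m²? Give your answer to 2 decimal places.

77.50

By inclusion–exclusion:
Individual areas: |Parcel A| = 50, |Parcel B| = 13, |Parcel C| = 30.
|Parcel A∩Parcel B| = 6.2695.
|Parcel A∩Parcel C| = 9.2308.
|Parcel B∩Parcel C| = 0.
|Parcel A∩Parcel B∩Parcel C| = 0.
|Parcel A ∪ Parcel B ∪ Parcel C| = 93 − 15.5003 + 0 = 77.50.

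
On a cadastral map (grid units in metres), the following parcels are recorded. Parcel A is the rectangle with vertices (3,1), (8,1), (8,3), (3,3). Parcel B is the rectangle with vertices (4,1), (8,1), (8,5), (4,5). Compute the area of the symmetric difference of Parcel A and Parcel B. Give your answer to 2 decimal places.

|Parcel A∩Parcel B|: x∈[4,8], y∈[1,3] → 4·2 = 8.
|Parcel A △ Parcel B| = |Parcel A| + |Parcel B| − 2·|Parcel A∩Parcel B| = 10 + 16 − 16 = 10.00.

10.00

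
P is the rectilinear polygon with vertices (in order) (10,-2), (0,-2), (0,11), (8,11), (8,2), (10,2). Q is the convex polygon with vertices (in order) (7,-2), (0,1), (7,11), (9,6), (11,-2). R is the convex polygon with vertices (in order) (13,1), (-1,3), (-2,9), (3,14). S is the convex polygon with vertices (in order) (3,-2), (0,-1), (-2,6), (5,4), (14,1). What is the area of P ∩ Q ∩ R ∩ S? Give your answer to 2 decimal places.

The intersection is the polygon with vertices (8,2), (10,2), (10,1.429), (1.182,2.688), (2.583,4.691), (5,4), (8,3).
By the shoelace formula its area is 12.02.

12.02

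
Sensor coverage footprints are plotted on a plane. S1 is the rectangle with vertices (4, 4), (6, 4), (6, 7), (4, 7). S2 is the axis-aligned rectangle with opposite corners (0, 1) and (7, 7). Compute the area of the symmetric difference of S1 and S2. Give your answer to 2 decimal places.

36.00

|S1∩S2|: x∈[4,6], y∈[4,7] → 2·3 = 6.
|S1 △ S2| = |S1| + |S2| − 2·|S1∩S2| = 6 + 42 − 12 = 36.00.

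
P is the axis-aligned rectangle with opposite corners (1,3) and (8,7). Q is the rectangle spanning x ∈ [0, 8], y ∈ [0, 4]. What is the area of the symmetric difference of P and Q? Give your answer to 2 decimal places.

46.00

|P∩Q|: x∈[1,8], y∈[3,4] → 7·1 = 7.
|P △ Q| = |P| + |Q| − 2·|P∩Q| = 28 + 32 − 14 = 46.00.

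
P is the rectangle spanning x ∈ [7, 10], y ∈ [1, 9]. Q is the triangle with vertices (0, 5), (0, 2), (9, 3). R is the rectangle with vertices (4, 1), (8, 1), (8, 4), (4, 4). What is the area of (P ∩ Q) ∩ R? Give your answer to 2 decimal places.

0.50

The region (P ∩ Q) ∩ R is the polygon with vertices (8,3.222), (8,2.889), (7,2.778), (7,3.444).
By the shoelace formula its area is 0.50.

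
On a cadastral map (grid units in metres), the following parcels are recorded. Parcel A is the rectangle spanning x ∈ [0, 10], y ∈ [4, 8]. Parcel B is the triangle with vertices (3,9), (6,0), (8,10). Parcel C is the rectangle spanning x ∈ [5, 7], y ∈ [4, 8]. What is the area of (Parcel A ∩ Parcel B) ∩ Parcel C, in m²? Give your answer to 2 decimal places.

The region (Parcel A ∩ Parcel B) ∩ Parcel C is the polygon with vertices (6.8,4), (5,4), (5,8), (7,8), (7,5).
By the shoelace formula its area is 7.90.

7.90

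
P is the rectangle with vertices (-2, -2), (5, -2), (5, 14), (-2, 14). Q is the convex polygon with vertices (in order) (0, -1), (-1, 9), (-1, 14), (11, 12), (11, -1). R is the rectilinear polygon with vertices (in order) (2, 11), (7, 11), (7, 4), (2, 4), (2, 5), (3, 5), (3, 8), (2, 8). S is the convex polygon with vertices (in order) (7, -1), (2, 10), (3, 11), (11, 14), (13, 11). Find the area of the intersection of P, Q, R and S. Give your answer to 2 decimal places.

12.31

The intersection is the polygon with vertices (4.727,4), (3,7.8), (3,8), (2.909,8), (2,10), (3,11), (5,11), (5,4).
By the shoelace formula its area is 12.31.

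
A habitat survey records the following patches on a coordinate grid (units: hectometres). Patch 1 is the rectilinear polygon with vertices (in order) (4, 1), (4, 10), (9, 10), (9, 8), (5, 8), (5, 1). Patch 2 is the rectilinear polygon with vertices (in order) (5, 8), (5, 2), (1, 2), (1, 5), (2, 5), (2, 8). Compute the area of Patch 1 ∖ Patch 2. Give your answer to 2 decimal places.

|Patch 1| = 17, |Patch 1∩Patch 2| = 6.
|Patch 1 ∖ Patch 2| = |Patch 1| − |Patch 1∩Patch 2| = 17 − 6 = 11.00.

11.00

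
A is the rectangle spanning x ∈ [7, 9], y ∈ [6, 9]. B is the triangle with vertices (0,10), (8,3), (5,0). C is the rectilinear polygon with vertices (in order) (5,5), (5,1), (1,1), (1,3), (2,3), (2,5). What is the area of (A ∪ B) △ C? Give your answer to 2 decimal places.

30.50

|A ∪ B| = 28.5.
|(A ∪ B) ∩ C| = 6.
|(A ∪ B) △ C| = 28.5 + 14 − 12 = 30.50.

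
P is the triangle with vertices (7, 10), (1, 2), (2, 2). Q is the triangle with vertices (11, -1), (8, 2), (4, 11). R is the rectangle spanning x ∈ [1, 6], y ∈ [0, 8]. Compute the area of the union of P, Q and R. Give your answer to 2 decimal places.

47.28

By inclusion–exclusion:
Individual areas: |P| = 4, |Q| = 7.5, |R| = 40.
|P∩Q| = 0.093.
|P∩R| = 3.75.
|Q∩R| = 0.4464.
|P∩Q∩R| = 0.0695.
|P ∪ Q ∪ R| = 51.5 − 4.2894 + 0.0695 = 47.28.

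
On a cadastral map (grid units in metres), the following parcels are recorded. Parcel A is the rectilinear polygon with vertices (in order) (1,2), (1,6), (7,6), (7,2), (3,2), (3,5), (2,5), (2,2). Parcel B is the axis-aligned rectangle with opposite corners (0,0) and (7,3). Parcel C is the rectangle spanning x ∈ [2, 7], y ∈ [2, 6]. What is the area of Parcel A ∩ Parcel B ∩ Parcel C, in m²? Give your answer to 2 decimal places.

4.00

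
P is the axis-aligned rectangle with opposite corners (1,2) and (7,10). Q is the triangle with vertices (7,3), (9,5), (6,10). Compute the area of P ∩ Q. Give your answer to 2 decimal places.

2.67

The intersection is the polygon with vertices (7,3), (6,10), (7,8.333).
By the shoelace formula its area is 2.67.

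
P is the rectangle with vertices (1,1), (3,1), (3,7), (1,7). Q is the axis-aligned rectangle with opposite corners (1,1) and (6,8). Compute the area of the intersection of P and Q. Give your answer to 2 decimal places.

12.00

|P∩Q|: x∈[1,3], y∈[1,7] → 2·6 = 12.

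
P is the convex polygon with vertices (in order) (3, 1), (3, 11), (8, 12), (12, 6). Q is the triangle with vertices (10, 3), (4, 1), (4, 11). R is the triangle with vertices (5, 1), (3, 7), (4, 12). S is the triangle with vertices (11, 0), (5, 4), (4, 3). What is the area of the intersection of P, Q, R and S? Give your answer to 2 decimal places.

0.39

The intersection is the polygon with vertices (4.851,2.635), (4.389,2.833), (4.25,3.25), (4.75,3.75).
By the shoelace formula its area is 0.39.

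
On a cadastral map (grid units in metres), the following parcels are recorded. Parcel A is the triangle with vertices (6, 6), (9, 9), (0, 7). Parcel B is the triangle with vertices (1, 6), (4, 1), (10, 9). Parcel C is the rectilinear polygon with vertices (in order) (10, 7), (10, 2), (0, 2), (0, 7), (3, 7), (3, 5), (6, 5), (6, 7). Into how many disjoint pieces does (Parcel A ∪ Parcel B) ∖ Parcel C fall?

2

(Parcel A ∪ Parcel B) ∖ Parcel C splits into 2 disjoint pieces (area 15.25, area 0.675).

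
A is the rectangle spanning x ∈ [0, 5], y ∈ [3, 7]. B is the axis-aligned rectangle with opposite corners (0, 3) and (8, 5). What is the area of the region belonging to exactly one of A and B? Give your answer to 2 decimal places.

16.00

|A∩B|: x∈[0,5], y∈[3,5] → 5·2 = 10.
|A △ B| = |A| + |B| − 2·|A∩B| = 20 + 16 − 20 = 16.00.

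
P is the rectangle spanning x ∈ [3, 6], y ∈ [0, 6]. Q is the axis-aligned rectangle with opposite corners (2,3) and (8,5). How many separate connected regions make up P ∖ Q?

P ∖ Q splits into 2 disjoint pieces (area 9, area 3).

2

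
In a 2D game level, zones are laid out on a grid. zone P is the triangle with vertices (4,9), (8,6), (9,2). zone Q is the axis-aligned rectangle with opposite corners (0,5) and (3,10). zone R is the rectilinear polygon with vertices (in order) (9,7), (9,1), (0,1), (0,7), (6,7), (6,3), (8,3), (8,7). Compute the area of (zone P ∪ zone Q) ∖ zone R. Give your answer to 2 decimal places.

13.97

|zone P ∪ zone Q| = 21.5.
|(zone P ∪ zone Q) ∩ zone R| = 7.5286.
|(zone P ∪ zone Q) ∖ zone R| = 21.5 − 7.5286 = 13.97.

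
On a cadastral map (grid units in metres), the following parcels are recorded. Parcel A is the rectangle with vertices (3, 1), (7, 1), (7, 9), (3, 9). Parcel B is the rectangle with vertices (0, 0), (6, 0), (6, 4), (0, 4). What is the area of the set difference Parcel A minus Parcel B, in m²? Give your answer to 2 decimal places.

23.00

|Parcel A∩Parcel B|: x∈[3,6], y∈[1,4] → 3·3 = 9.
|Parcel A| = 32.
|Parcel A ∖ Parcel B| = |Parcel A| − |Parcel A∩Parcel B| = 32 − 9 = 23.00.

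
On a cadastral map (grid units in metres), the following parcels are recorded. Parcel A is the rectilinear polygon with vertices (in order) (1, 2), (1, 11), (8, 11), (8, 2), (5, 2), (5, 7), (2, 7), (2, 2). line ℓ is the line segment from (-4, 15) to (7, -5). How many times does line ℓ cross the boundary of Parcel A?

2

The segment meets the boundary at (2,4.091), (1,5.909).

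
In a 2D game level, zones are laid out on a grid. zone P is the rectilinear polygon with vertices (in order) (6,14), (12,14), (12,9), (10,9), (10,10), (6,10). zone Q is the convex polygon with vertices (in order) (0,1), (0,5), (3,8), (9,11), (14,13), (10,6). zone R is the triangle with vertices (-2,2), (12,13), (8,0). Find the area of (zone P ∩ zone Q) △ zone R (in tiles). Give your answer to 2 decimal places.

|zone P ∩ zone Q| = 7.7286.
|(zone P ∩ zone Q) ∩ zone R| = 4.5484.
|(zone P ∩ zone Q) △ zone R| = 7.7286 + 69 − 9.0968 = 67.63.

67.63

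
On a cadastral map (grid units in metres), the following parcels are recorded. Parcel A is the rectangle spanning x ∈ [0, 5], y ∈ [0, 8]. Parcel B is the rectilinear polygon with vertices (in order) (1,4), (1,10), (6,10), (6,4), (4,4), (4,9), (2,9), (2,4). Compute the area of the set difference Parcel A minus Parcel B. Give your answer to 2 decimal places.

32.00

|Parcel A| = 40, |Parcel A∩Parcel B| = 8.
|Parcel A ∖ Parcel B| = |Parcel A| − |Parcel A∩Parcel B| = 40 − 8 = 32.00.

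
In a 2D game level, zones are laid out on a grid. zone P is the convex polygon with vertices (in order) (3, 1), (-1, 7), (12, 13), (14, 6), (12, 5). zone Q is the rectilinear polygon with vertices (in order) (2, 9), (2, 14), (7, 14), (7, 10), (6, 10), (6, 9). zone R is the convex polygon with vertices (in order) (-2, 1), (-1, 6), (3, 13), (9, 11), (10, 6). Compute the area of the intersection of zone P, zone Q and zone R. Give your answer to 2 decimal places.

2.10

The intersection is the polygon with vertices (7,10), (6,10), (6,9), (3.333,9), (7,10.692).
By the shoelace formula its area is 2.10.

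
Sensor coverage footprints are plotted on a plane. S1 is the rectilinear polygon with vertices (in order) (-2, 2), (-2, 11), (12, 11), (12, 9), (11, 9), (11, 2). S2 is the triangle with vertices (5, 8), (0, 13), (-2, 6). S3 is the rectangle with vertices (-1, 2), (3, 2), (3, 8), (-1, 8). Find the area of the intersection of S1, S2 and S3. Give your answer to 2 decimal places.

The intersection is the polygon with vertices (-1,6.286), (-1,8), (3,8), (3,7.429).
By the shoelace formula its area is 4.57.

4.57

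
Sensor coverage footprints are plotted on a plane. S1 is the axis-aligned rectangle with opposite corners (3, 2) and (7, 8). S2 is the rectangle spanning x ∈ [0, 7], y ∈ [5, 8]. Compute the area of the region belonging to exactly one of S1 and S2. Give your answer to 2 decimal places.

|S1∩S2|: x∈[3,7], y∈[5,8] → 4·3 = 12.
|S1 △ S2| = |S1| + |S2| − 2·|S1∩S2| = 24 + 21 − 24 = 21.00.

21.00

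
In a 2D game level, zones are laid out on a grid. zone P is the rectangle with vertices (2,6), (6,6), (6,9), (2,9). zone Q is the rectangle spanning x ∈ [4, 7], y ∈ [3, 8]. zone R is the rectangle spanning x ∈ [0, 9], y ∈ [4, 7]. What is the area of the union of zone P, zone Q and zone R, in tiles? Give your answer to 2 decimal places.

By inclusion–exclusion:
Individual areas: |zone P| = 12, |zone Q| = 15, |zone R| = 27.
|zone P∩zone Q|: x∈[4,6], y∈[6,8] → 2·2 = 4.
|zone P∩zone R|: x∈[2,6], y∈[6,7] → 4·1 = 4.
|zone Q∩zone R|: x∈[4,7], y∈[4,7] → 3·3 = 9.
|zone P∩zone Q∩zone R| = 2.
|zone P ∪ zone Q ∪ zone R| = 54 − 17 + 2 = 39.00.

39.00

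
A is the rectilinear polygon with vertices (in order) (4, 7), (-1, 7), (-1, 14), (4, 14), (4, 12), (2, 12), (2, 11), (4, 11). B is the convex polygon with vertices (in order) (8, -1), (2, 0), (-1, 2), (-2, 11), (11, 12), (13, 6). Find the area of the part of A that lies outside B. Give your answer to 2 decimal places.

|A| = 33, |A∩B| = 20.5769.
|A ∖ B| = |A| − |A∩B| = 33 − 20.5769 = 12.42.

12.42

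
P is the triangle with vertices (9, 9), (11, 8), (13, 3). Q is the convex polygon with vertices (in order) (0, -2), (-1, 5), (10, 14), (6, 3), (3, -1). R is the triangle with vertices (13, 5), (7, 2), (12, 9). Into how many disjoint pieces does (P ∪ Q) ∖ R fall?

(P ∪ Q) ∖ R splits into 3 disjoint pieces (area 1.5791, area 0.3333, area 70.5).

3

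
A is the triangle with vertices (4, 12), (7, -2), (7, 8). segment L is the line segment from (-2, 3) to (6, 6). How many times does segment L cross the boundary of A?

The segment meets the boundary at (5.339,5.752).

1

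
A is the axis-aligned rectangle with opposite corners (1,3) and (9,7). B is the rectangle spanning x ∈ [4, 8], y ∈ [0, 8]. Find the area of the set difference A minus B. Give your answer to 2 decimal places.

|A∩B|: x∈[4,8], y∈[3,7] → 4·4 = 16.
|A| = 32.
|A ∖ B| = |A| − |A∩B| = 32 − 16 = 16.00.

16.00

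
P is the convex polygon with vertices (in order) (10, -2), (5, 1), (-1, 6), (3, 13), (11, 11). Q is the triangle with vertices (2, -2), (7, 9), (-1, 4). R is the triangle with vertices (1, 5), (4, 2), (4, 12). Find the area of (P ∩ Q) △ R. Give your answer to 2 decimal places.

|P ∩ Q| = 16.6352.
|(P ∩ Q) ∩ R| = 8.0192.
|(P ∩ Q) △ R| = 16.6352 + 15 − 16.0384 = 15.60.

15.60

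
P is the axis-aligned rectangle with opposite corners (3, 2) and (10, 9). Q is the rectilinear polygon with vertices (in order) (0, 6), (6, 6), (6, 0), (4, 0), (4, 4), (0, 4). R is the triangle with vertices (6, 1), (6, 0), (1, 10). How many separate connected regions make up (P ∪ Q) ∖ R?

2

(P ∪ Q) ∖ R splits into 2 disjoint pieces (area 43.9, area 13).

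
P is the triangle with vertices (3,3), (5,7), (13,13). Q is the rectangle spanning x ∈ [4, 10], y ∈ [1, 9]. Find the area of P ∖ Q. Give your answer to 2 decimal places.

|P| = 10, |P∩Q| = 6.8333.
|P ∖ Q| = |P| − |P∩Q| = 10 − 6.8333 = 3.17.

3.17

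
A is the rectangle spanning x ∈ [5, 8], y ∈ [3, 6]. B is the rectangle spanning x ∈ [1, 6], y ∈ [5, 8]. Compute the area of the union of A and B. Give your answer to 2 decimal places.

23.00

By inclusion–exclusion:
Individual areas: |A| = 9, |B| = 15.
|A∩B|: x∈[5,6], y∈[5,6] → 1·1 = 1.
|A ∪ B| = 24 − 1 = 23.00.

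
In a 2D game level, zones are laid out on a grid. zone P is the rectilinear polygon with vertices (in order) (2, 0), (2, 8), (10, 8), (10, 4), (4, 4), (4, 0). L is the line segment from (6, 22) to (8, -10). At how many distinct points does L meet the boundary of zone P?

The segment meets the boundary at (7.125,4), (6.875,8).

2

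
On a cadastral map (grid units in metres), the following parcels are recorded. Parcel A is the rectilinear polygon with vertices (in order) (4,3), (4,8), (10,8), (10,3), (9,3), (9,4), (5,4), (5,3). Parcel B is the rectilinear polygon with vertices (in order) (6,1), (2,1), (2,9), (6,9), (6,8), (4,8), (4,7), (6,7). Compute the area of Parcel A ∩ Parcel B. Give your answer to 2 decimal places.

7.00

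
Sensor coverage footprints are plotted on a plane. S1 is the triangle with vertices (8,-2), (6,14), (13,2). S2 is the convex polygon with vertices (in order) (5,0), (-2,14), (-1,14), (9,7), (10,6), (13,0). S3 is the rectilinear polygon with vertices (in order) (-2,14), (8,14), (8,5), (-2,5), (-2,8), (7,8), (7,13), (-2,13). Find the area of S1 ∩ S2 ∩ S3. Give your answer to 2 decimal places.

3.24

The intersection is the polygon with vertices (8,7.7), (8,5), (7.125,5), (6.75,8), (7,8), (7,8.4).
By the shoelace formula its area is 3.24.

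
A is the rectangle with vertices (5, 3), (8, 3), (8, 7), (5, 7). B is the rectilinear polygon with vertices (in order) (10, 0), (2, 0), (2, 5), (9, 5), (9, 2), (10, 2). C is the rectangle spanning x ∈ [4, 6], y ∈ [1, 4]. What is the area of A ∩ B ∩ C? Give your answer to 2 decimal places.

The intersection is the polygon with vertices (5,3), (5,4), (6,4), (6,3).
By the shoelace formula its area is 1.00.

1.00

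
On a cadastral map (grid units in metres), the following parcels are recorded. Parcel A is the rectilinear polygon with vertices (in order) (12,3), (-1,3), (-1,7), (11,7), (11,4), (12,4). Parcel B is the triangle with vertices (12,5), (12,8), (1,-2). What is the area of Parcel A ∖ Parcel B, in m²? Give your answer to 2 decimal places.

41.26

|Parcel A| = 49, |Parcel A∩Parcel B| = 7.739.
|Parcel A ∖ Parcel B| = |Parcel A| − |Parcel A∩Parcel B| = 49 − 7.739 = 41.26.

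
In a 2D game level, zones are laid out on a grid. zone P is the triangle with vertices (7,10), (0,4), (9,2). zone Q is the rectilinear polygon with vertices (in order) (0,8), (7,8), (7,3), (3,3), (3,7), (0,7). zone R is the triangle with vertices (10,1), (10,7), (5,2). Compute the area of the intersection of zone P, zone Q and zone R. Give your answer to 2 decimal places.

The intersection is the polygon with vertices (7,3), (6,3), (7,4).
By the shoelace formula its area is 0.50.

0.50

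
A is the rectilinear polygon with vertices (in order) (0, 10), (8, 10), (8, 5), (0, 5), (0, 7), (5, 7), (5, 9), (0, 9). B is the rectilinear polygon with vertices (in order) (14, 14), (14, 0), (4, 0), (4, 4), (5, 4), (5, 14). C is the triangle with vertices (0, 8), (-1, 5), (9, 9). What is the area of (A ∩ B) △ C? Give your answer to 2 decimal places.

|A ∩ B| = 15.
|(A ∩ B) ∩ C| = 2.1667.
|(A ∩ B) △ C| = 15 + 13 − 4.3333 = 23.67.

23.67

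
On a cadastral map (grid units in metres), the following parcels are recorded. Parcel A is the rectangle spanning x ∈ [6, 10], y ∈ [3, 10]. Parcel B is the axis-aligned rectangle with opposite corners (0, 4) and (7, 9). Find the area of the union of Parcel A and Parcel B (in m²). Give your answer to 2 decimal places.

By inclusion–exclusion:
Individual areas: |Parcel A| = 28, |Parcel B| = 35.
|Parcel A∩Parcel B|: x∈[6,7], y∈[4,9] → 1·5 = 5.
|Parcel A ∪ Parcel B| = 63 − 5 = 58.00.

58.00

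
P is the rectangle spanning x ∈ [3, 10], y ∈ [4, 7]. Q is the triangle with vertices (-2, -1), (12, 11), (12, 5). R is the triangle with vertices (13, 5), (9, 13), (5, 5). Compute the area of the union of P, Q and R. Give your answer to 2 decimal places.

By inclusion–exclusion:
Individual areas: |P| = 21, |Q| = 42, |R| = 32.
|P∩Q| = 13.2262.
|P∩R| = 9.
|Q∩R| = 18.2.
|P∩Q∩R| = 7.6667.
|P ∪ Q ∪ R| = 95 − 40.4262 + 7.6667 = 62.24.

62.24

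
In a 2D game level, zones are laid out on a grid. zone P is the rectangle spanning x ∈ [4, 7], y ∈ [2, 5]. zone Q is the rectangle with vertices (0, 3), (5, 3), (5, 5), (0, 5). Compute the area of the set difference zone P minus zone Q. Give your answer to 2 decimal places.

7.00

|zone P∩zone Q|: x∈[4,5], y∈[3,5] → 1·2 = 2.
|zone P| = 9.
|zone P ∖ zone Q| = |zone P| − |zone P∩zone Q| = 9 − 2 = 7.00.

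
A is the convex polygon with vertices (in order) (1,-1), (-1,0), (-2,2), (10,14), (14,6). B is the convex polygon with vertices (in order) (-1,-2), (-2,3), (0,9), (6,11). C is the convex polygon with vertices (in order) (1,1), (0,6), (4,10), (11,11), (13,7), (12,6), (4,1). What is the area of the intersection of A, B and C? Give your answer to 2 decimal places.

The intersection is the polygon with vertices (4.833,8.833), (0.896,1.521), (0.333,4.333).
By the shoelace formula its area is 7.59.

7.59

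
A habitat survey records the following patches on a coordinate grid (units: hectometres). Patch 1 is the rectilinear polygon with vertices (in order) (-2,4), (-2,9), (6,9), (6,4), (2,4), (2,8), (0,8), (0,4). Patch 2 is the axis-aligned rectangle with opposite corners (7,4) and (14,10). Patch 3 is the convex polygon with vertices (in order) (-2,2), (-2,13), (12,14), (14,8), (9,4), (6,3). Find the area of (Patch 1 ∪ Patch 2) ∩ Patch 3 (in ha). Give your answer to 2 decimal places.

63.33

|Patch 1 ∪ Patch 2| = 74.
|(Patch 1 ∪ Patch 2) ∩ Patch 3| = 63.33.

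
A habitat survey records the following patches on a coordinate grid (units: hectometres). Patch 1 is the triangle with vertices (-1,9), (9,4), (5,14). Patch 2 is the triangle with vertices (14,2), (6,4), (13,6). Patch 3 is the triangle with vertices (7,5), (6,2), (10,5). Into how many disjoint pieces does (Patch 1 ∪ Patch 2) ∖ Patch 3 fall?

3

(Patch 1 ∪ Patch 2) ∖ Patch 3 splits into 3 disjoint pieces (area 39.2, area 12.75, area 0.1215).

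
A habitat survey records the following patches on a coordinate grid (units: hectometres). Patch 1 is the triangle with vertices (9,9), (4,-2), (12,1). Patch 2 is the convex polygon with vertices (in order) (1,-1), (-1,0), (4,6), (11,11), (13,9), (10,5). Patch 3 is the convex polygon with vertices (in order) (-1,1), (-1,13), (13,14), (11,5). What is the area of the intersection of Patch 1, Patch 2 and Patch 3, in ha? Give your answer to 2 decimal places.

9.06

The intersection is the polygon with vertices (10.333,5.444), (10,5), (9,4.333), (6.5,3.5), (9,9).
By the shoelace formula its area is 9.06.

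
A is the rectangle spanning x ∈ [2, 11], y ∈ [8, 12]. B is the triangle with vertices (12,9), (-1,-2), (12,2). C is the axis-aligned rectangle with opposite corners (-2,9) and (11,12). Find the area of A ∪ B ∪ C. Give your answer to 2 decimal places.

93.49

By inclusion–exclusion:
Individual areas: |A| = 36, |B| = 45.5, |C| = 39.
|A∩B| = 0.014.
|A∩C|: x∈[2,11], y∈[9,12] → 9·3 = 27.
|B∩C| = 0.
|A∩B∩C| = 0.
|A ∪ B ∪ C| = 120.5 − 27.014 + 0 = 93.49.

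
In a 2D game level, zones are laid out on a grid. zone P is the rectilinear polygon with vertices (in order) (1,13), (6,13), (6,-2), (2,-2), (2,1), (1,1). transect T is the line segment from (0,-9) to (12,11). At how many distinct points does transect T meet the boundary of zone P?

The segment meets the boundary at (6,1), (4.2,-2).

2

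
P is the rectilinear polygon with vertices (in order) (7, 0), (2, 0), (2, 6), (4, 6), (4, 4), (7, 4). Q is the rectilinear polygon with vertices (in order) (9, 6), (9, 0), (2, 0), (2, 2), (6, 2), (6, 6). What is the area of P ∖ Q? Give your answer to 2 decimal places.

12.00

|P| = 24, |P∩Q| = 12.
|P ∖ Q| = |P| − |P∩Q| = 24 − 12 = 12.00.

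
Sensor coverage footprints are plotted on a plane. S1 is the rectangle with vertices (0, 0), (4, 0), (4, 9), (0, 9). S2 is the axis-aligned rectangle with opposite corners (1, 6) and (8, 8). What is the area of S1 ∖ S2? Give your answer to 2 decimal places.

|S1∩S2|: x∈[1,4], y∈[6,8] → 3·2 = 6.
|S1| = 36.
|S1 ∖ S2| = |S1| − |S1∩S2| = 36 − 6 = 30.00.

30.00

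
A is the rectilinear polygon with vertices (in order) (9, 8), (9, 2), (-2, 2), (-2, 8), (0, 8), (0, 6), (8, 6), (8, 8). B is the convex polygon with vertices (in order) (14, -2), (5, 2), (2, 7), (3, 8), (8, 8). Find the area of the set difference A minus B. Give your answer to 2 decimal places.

28.03

|A| = 50, |A∩B| = 21.9667.
|A ∖ B| = |A| − |A∩B| = 50 − 21.9667 = 28.03.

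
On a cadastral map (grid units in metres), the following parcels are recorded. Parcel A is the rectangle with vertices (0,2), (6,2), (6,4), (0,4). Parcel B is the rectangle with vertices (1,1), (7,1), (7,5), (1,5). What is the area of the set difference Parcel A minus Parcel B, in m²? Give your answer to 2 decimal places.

2.00

|Parcel A∩Parcel B|: x∈[1,6], y∈[2,4] → 5·2 = 10.
|Parcel A| = 12.
|Parcel A ∖ Parcel B| = |Parcel A| − |Parcel A∩Parcel B| = 12 − 10 = 2.00.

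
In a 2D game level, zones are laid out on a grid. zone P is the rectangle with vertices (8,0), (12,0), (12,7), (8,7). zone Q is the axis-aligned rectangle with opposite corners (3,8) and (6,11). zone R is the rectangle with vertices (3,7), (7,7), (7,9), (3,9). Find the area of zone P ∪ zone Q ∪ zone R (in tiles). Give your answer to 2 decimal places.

42.00

By inclusion–exclusion:
Individual areas: |zone P| = 28, |zone Q| = 9, |zone R| = 8.
|zone P∩zone Q| = 0 (no overlap).
|zone P∩zone R| = 0 (no overlap).
|zone Q∩zone R|: x∈[3,6], y∈[8,9] → 3·1 = 3.
|zone P∩zone Q∩zone R| = 0.
|zone P ∪ zone Q ∪ zone R| = 45 − 3 + 0 = 42.00.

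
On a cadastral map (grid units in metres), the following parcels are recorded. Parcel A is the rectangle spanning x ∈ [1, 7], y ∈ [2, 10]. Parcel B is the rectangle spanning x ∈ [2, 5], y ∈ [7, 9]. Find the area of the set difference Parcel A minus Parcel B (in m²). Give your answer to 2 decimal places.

|Parcel A∩Parcel B|: x∈[2,5], y∈[7,9] → 3·2 = 6.
|Parcel A| = 48.
|Parcel A ∖ Parcel B| = |Parcel A| − |Parcel A∩Parcel B| = 48 − 6 = 42.00.

42.00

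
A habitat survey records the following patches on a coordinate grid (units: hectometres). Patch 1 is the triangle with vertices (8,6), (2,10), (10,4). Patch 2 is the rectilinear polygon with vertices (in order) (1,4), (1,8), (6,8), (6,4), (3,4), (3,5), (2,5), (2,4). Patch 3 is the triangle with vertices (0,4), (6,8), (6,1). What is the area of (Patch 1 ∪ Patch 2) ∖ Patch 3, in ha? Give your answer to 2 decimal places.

|Patch 1 ∪ Patch 2| = 20.6667.
|(Patch 1 ∪ Patch 2) ∩ Patch 3| = 10.6667.
|(Patch 1 ∪ Patch 2) ∖ Patch 3| = 20.6667 − 10.6667 = 10.00.

10.00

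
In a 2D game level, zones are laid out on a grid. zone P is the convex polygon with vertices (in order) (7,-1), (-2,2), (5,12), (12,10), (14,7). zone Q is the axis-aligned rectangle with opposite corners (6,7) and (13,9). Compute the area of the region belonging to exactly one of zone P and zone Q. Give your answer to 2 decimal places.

103.67

|zone P| = 117.5, |zone Q| = 14, |zone P∩zone Q| = 13.9167.
|zone P △ zone Q| = |zone P| + |zone Q| − 2·|zone P∩zone Q| = 117.5 + 14 − 27.8333 = 103.67.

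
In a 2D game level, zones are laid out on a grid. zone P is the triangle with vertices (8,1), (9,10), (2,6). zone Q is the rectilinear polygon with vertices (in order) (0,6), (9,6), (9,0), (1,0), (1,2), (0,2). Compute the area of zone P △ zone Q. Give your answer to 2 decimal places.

|zone P| = 29.5, |zone Q| = 52, |zone P∩zone Q| = 16.3889.
|zone P △ zone Q| = |zone P| + |zone Q| − 2·|zone P∩zone Q| = 29.5 + 52 − 32.7778 = 48.72.

48.72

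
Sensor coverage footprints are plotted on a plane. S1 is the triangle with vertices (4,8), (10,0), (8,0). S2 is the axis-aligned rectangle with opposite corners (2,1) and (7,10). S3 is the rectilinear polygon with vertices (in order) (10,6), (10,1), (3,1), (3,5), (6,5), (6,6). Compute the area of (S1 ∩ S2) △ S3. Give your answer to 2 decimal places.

31.17

|S1 ∩ S2| = 3.
|(S1 ∩ S2) ∩ S3| = 1.9167.
|(S1 ∩ S2) △ S3| = 3 + 32 − 3.8333 = 31.17.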